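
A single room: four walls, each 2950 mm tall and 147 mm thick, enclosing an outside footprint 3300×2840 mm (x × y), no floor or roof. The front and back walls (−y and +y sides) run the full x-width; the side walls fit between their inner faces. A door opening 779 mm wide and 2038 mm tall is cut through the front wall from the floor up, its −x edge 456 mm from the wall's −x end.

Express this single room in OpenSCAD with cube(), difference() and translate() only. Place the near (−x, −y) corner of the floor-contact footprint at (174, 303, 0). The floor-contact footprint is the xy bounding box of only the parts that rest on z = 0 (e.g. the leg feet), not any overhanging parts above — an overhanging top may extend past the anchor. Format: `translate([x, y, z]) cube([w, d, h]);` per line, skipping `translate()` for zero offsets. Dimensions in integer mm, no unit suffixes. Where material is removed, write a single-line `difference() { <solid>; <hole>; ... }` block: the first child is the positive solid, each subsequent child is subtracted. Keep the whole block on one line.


difference() { translate([174, 303, 0]) cube([3300, 147, 2950]); translate([630, 303, 0]) cube([779, 147, 2038]); }
translate([174, 2996, 0]) cube([3300, 147, 2950]);
translate([174, 450, 0]) cube([147, 2546, 2950]);
translate([3327, 450, 0]) cube([147, 2546, 2950]);


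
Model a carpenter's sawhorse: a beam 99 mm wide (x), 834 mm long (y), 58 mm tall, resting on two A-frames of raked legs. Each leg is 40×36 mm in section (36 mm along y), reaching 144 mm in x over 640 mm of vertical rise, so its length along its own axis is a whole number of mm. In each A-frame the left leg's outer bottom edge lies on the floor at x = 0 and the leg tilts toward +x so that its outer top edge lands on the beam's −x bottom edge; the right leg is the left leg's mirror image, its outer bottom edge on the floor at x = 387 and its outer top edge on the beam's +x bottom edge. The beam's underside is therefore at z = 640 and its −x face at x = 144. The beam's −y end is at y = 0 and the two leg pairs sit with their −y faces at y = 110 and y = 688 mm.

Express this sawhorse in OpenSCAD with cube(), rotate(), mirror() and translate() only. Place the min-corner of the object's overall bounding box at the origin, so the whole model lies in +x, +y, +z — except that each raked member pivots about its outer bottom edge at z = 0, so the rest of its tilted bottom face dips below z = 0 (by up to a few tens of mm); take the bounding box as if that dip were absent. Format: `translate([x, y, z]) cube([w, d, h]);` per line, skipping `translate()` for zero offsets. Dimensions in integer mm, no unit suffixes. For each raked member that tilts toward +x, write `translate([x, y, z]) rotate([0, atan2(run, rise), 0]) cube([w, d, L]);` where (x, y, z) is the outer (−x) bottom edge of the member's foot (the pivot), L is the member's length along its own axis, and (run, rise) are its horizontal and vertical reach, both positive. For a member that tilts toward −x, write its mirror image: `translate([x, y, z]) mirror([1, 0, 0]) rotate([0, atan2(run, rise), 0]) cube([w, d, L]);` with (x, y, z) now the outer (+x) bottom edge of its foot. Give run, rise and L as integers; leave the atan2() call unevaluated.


translate([144, 0, 640]) cube([99, 834, 58]);
translate([0, 110, 0]) rotate([0, atan2(144, 640), 0]) cube([40, 36, 656]);
translate([387, 110, 0]) mirror([1, 0, 0]) rotate([0, atan2(144, 640), 0]) cube([40, 36, 656]);
translate([0, 688, 0]) rotate([0, atan2(144, 640), 0]) cube([40, 36, 656]);
translate([387, 688, 0]) mirror([1, 0, 0]) rotate([0, atan2(144, 640), 0]) cube([40, 36, 656]);


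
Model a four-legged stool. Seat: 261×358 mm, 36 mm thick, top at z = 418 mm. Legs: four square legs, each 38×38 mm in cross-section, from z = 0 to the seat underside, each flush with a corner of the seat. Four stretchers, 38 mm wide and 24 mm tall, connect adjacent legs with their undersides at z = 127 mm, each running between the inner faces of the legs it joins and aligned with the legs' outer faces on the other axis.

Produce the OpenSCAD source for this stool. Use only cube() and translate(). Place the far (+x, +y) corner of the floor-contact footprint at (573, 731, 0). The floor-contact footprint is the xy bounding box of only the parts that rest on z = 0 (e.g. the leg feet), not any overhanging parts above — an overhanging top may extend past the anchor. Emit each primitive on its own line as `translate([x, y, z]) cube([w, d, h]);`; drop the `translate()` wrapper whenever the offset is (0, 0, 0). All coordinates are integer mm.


translate([312, 373, 382]) cube([261, 358, 36]);
translate([312, 373, 0]) cube([38, 38, 382]);
translate([535, 373, 0]) cube([38, 38, 382]);
translate([312, 693, 0]) cube([38, 38, 382]);
translate([535, 693, 0]) cube([38, 38, 382]);
translate([350, 373, 127]) cube([185, 38, 24]);
translate([350, 693, 127]) cube([185, 38, 24]);
translate([312, 411, 127]) cube([38, 282, 24]);
translate([535, 411, 127]) cube([38, 282, 24]);


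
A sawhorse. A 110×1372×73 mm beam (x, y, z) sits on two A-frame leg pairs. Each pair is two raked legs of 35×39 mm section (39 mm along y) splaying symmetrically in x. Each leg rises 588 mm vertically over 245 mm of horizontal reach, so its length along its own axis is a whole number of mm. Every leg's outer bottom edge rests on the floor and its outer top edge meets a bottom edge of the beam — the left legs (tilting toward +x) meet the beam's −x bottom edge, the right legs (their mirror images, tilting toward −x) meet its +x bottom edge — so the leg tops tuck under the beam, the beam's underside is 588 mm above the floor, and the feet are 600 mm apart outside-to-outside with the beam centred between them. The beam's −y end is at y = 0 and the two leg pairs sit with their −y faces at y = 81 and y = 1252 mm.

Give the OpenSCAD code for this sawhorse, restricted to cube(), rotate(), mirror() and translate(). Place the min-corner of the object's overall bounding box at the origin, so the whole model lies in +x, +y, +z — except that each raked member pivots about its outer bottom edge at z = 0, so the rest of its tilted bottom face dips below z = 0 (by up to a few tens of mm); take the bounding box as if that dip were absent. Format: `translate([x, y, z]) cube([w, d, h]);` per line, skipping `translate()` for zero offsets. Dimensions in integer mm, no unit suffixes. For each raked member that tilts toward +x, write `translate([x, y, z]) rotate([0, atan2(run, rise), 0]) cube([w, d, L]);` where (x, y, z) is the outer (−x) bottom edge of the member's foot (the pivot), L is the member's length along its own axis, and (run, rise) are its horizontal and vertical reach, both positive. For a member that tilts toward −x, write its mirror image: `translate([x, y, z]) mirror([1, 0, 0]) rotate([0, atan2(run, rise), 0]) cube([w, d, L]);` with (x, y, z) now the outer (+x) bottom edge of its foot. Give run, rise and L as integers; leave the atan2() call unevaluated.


// leg length = √(245² + 588²) = 637
// right-leg outer foot x = 2·245 + 110 = 600
// beam min-corner = (245, 0, 588)
translate([245, 0, 588]) cube([110, 1372, 73]);
translate([0, 81, 0]) rotate([0, atan2(245, 588), 0]) cube([35, 39, 637]);
translate([600, 81, 0]) mirror([1, 0, 0]) rotate([0, atan2(245, 588), 0]) cube([35, 39, 637]);
translate([0, 1252, 0]) rotate([0, atan2(245, 588), 0]) cube([35, 39, 637]);
translate([600, 1252, 0]) mirror([1, 0, 0]) rotate([0, atan2(245, 588), 0]) cube([35, 39, 637]);


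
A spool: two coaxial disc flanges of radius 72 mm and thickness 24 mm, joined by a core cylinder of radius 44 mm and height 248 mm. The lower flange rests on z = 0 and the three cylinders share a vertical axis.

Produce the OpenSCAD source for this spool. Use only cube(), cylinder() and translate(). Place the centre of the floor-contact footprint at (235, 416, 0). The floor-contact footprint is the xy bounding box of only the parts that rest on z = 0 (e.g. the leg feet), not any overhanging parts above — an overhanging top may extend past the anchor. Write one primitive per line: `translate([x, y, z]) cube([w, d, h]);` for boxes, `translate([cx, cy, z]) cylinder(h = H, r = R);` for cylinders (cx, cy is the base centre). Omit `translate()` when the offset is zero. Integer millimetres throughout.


translate([235, 416, 0]) cylinder(h = 24, r = 72);
translate([235, 416, 24]) cylinder(h = 248, r = 44);
translate([235, 416, 272]) cylinder(h = 24, r = 72);


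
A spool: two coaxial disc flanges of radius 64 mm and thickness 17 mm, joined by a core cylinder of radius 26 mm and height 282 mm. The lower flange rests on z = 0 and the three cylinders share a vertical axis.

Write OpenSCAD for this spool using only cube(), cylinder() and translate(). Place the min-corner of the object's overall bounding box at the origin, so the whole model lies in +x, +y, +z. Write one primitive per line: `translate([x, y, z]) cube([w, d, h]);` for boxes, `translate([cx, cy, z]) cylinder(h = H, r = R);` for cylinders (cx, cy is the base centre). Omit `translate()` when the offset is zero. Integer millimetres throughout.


translate([64, 64, 0]) cylinder(h = 17, r = 64);
translate([64, 64, 17]) cylinder(h = 282, r = 26);
translate([64, 64, 299]) cylinder(h = 17, r = 64);


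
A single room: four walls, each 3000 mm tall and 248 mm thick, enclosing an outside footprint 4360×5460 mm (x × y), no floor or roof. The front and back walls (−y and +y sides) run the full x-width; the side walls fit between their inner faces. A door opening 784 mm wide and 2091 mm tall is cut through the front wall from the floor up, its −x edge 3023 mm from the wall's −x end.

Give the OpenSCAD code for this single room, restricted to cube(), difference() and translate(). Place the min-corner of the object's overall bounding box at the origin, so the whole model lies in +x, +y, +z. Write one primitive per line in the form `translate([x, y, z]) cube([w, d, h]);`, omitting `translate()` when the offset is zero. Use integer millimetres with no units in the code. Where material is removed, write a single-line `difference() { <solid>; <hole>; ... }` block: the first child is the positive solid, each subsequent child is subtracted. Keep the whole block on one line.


difference() { cube([4360, 248, 3000]); translate([3023, 0, 0]) cube([784, 248, 2091]); }
translate([0, 5212, 0]) cube([4360, 248, 3000]);
translate([0, 248, 0]) cube([248, 4964, 3000]);
translate([4112, 248, 0]) cube([248, 4964, 3000]);


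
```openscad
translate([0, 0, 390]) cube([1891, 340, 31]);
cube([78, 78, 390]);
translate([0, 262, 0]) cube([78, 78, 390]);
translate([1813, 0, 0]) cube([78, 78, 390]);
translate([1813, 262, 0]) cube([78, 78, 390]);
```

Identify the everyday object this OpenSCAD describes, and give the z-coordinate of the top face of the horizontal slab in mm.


A bench. The seat-top height is 421 mm.

A long slab on four corner posts — a bench. The slab sits at z = 390 with thickness 31, so the top is 390 + 31 = 421 mm.


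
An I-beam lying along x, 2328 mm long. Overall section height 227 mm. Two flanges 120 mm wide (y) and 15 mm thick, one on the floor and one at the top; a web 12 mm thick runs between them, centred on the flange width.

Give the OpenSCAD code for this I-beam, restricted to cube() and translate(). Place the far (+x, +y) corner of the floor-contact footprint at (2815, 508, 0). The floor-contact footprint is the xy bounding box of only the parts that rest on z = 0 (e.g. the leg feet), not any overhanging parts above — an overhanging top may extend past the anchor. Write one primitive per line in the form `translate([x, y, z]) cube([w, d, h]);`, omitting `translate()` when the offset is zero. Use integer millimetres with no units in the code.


translate([487, 388, 0]) cube([2328, 120, 15]);
translate([487, 442, 15]) cube([2328, 12, 197]);
translate([487, 388, 212]) cube([2328, 120, 15]);


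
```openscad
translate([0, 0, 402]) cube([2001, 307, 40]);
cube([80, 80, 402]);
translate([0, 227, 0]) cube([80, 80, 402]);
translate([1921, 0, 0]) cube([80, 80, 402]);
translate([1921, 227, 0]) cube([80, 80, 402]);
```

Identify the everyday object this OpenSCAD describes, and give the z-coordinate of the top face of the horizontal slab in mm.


A bench. The seat-top height is 442 mm.

A long slab on four corner posts — a bench. The slab sits at z = 402 with thickness 40, so the top is 402 + 40 = 442 mm.


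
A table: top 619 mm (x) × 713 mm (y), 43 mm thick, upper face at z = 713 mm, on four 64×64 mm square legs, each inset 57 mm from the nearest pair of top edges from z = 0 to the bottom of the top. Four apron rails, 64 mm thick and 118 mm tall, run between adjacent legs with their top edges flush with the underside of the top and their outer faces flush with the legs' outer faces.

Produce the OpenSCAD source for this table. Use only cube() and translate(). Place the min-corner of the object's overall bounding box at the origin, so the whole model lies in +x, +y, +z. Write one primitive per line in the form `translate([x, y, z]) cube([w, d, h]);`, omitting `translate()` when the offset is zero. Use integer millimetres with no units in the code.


translate([0, 0, 670]) cube([619, 713, 43]);
translate([57, 57, 0]) cube([64, 64, 670]);
translate([498, 57, 0]) cube([64, 64, 670]);
translate([57, 592, 0]) cube([64, 64, 670]);
translate([498, 592, 0]) cube([64, 64, 670]);
translate([121, 57, 552]) cube([377, 64, 118]);
translate([121, 592, 552]) cube([377, 64, 118]);
translate([57, 121, 552]) cube([64, 471, 118]);
translate([498, 121, 552]) cube([64, 471, 118]);


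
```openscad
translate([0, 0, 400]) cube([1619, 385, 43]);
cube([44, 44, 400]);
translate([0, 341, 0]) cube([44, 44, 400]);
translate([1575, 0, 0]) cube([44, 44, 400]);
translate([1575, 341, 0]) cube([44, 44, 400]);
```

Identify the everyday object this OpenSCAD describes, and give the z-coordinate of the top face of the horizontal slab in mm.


A bench. The seat-top height is 443 mm.

A long slab on four corner posts — a bench. The slab sits at z = 400 with thickness 43, so the top is 400 + 43 = 443 mm.


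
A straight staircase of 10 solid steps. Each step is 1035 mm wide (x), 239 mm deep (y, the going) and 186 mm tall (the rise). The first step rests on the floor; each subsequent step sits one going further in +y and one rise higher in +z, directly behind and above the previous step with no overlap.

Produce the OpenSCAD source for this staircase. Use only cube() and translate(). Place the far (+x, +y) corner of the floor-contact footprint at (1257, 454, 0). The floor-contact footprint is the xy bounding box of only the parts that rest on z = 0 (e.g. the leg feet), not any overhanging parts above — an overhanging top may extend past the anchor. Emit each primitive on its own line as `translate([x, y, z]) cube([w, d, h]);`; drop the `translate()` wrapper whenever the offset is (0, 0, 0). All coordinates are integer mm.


translate([222, 215, 0]) cube([1035, 239, 186]);
translate([222, 454, 186]) cube([1035, 239, 186]);
translate([222, 693, 372]) cube([1035, 239, 186]);
translate([222, 932, 558]) cube([1035, 239, 186]);
translate([222, 1171, 744]) cube([1035, 239, 186]);
translate([222, 1410, 930]) cube([1035, 239, 186]);
translate([222, 1649, 1116]) cube([1035, 239, 186]);
translate([222, 1888, 1302]) cube([1035, 239, 186]);
translate([222, 2127, 1488]) cube([1035, 239, 186]);
translate([222, 2366, 1674]) cube([1035, 239, 186]);


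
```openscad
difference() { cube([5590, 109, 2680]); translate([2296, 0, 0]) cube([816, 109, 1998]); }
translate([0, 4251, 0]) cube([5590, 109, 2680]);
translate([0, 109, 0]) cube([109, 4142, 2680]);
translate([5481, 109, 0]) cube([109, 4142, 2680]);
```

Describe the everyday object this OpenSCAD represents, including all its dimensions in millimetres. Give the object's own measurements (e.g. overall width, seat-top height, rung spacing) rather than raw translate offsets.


A single room: four walls, each 2680 mm tall and 109 mm thick, enclosing an outside footprint 5590×4360 mm (x × y), no floor or roof. The front and back walls (−y and +y sides) run the full x-width; the side walls fit between their inner faces. A door opening 816 mm wide and 1998 mm tall is cut through the front wall from the floor up, its −x edge 2296 mm from the wall's −x end.


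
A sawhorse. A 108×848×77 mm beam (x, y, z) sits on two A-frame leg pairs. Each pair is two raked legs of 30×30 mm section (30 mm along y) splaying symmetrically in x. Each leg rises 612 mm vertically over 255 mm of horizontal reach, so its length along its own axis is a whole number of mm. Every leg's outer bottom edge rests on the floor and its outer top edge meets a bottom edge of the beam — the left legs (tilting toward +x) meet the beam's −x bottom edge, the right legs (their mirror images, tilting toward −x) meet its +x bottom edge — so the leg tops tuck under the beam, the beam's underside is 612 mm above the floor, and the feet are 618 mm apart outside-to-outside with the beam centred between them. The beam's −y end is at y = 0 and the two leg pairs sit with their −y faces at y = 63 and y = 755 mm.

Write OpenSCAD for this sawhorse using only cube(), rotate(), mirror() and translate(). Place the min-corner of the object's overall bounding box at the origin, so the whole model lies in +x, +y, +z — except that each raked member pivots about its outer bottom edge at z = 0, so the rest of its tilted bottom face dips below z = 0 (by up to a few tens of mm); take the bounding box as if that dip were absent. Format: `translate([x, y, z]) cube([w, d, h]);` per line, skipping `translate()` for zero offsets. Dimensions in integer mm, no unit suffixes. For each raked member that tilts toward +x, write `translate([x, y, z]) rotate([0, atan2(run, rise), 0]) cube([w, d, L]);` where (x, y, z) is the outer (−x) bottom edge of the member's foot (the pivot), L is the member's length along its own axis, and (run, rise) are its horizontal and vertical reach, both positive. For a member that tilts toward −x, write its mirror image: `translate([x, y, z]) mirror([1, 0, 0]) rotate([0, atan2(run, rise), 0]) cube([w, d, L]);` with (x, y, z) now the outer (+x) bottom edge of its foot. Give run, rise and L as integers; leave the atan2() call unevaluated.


translate([255, 0, 612]) cube([108, 848, 77]);
translate([0, 63, 0]) rotate([0, atan2(255, 612), 0]) cube([30, 30, 663]);
translate([618, 63, 0]) mirror([1, 0, 0]) rotate([0, atan2(255, 612), 0]) cube([30, 30, 663]);
translate([0, 755, 0]) rotate([0, atan2(255, 612), 0]) cube([30, 30, 663]);
translate([618, 755, 0]) mirror([1, 0, 0]) rotate([0, atan2(255, 612), 0]) cube([30, 30, 663]);


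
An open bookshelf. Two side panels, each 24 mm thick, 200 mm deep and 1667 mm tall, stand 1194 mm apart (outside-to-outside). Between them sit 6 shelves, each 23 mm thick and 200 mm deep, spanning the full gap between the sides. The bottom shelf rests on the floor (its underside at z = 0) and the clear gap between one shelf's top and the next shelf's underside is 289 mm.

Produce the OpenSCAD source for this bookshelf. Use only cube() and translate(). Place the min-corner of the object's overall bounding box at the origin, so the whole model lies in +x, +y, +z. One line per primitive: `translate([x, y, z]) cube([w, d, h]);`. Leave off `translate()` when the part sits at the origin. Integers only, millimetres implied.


cube([24, 200, 1667]);
translate([1170, 0, 0]) cube([24, 200, 1667]);
translate([24, 0, 0]) cube([1146, 200, 23]);
translate([24, 0, 312]) cube([1146, 200, 23]);
translate([24, 0, 624]) cube([1146, 200, 23]);
translate([24, 0, 936]) cube([1146, 200, 23]);
translate([24, 0, 1248]) cube([1146, 200, 23]);
translate([24, 0, 1560]) cube([1146, 200, 23]);


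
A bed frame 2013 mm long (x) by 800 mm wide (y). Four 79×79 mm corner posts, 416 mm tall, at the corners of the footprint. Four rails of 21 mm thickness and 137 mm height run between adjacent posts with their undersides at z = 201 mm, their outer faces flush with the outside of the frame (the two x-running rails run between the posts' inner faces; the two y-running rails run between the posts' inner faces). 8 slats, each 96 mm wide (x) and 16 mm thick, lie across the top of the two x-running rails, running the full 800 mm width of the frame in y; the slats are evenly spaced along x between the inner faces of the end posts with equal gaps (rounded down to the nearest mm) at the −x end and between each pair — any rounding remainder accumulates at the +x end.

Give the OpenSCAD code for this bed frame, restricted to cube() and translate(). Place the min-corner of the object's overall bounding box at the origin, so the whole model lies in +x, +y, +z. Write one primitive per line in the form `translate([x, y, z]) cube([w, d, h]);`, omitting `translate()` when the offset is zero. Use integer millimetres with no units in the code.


// slat z = rail_z + rail_h = 201 + 137 = 338
// slat gap = ⌊(1855 − 8·96) / 9⌋ = 120
cube([79, 79, 416]);
translate([0, 721, 0]) cube([79, 79, 416]);
translate([1934, 0, 0]) cube([79, 79, 416]);
translate([1934, 721, 0]) cube([79, 79, 416]);
translate([79, 0, 201]) cube([1855, 21, 137]);
translate([79, 779, 201]) cube([1855, 21, 137]);
translate([0, 79, 201]) cube([21, 642, 137]);
translate([1992, 79, 201]) cube([21, 642, 137]);
translate([199, 0, 338]) cube([96, 800, 16]);
translate([415, 0, 338]) cube([96, 800, 16]);
translate([631, 0, 338]) cube([96, 800, 16]);
translate([847, 0, 338]) cube([96, 800, 16]);
translate([1063, 0, 338]) cube([96, 800, 16]);
translate([1279, 0, 338]) cube([96, 800, 16]);
translate([1495, 0, 338]) cube([96, 800, 16]);
translate([1711, 0, 338]) cube([96, 800, 16]);


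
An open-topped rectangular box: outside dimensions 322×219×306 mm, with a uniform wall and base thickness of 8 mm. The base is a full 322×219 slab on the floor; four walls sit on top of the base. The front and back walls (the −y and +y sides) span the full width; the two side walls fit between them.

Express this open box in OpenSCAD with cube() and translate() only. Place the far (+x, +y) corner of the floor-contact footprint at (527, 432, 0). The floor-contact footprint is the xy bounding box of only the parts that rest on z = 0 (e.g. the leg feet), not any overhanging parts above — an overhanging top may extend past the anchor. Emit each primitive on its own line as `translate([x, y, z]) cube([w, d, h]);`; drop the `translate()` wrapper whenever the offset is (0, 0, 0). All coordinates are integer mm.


translate([205, 213, 0]) cube([322, 219, 8]);
translate([205, 213, 8]) cube([322, 8, 298]);
translate([205, 424, 8]) cube([322, 8, 298]);
translate([205, 221, 8]) cube([8, 203, 298]);
translate([519, 221, 8]) cube([8, 203, 298]);


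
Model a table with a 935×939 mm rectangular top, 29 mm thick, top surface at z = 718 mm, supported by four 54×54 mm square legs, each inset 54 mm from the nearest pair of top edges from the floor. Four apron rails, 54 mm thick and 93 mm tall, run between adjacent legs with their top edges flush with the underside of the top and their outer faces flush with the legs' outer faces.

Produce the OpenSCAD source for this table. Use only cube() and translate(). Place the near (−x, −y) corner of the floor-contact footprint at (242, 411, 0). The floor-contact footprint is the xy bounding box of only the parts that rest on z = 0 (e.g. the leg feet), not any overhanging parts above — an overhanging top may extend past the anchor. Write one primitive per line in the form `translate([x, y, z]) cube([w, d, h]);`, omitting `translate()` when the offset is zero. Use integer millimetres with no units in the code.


// leg_h = 718 - 29 = 689
// apron z = 689 - 93 = 596
translate([188, 357, 689]) cube([935, 939, 29]);
translate([242, 411, 0]) cube([54, 54, 689]);
translate([1015, 411, 0]) cube([54, 54, 689]);
translate([242, 1188, 0]) cube([54, 54, 689]);
translate([1015, 1188, 0]) cube([54, 54, 689]);
translate([296, 411, 596]) cube([719, 54, 93]);
translate([296, 1188, 596]) cube([719, 54, 93]);
translate([242, 465, 596]) cube([54, 723, 93]);
translate([1015, 465, 596]) cube([54, 723, 93]);


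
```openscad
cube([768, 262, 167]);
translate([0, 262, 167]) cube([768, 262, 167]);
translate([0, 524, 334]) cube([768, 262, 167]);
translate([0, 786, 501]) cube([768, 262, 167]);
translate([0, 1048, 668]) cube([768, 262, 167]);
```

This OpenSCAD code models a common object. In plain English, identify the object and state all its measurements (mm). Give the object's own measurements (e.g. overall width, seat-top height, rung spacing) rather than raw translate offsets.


A straight staircase of 5 solid steps. Each step is 768 mm wide (x), 262 mm deep (y, the going) and 167 mm tall (the rise). The first step rests on the floor; each subsequent step sits one going further in +y and one rise higher in +z, directly behind and above the previous step with no overlap.


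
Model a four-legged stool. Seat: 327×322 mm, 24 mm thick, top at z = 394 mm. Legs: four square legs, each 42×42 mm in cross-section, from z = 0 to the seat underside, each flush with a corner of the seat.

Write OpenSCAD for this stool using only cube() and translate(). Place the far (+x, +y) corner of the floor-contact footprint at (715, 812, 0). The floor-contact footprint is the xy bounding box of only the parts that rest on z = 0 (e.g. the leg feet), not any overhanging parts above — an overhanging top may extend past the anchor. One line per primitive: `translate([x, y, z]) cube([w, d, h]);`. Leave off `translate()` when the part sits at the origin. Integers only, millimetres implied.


translate([388, 490, 370]) cube([327, 322, 24]);
translate([388, 490, 0]) cube([42, 42, 370]);
translate([673, 490, 0]) cube([42, 42, 370]);
translate([388, 770, 0]) cube([42, 42, 370]);
translate([673, 770, 0]) cube([42, 42, 370]);


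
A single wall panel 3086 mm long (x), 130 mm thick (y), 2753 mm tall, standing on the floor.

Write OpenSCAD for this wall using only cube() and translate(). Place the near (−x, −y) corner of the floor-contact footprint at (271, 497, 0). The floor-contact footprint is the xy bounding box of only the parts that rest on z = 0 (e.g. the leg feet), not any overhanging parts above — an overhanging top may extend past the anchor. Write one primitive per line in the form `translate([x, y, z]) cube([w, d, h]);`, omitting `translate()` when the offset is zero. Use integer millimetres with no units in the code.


translate([271, 497, 0]) cube([3086, 130, 2753]);


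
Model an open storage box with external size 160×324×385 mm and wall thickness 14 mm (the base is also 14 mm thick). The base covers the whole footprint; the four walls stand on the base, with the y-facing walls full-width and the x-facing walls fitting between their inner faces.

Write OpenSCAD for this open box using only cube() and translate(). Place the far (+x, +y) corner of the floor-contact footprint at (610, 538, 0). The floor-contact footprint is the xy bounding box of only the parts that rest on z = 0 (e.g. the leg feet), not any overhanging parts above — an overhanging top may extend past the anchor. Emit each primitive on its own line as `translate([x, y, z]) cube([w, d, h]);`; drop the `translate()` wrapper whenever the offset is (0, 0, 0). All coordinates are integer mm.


translate([450, 214, 0]) cube([160, 324, 14]);
translate([450, 214, 14]) cube([160, 14, 371]);
translate([450, 524, 14]) cube([160, 14, 371]);
translate([450, 228, 14]) cube([14, 296, 371]);
translate([596, 228, 14]) cube([14, 296, 371]);


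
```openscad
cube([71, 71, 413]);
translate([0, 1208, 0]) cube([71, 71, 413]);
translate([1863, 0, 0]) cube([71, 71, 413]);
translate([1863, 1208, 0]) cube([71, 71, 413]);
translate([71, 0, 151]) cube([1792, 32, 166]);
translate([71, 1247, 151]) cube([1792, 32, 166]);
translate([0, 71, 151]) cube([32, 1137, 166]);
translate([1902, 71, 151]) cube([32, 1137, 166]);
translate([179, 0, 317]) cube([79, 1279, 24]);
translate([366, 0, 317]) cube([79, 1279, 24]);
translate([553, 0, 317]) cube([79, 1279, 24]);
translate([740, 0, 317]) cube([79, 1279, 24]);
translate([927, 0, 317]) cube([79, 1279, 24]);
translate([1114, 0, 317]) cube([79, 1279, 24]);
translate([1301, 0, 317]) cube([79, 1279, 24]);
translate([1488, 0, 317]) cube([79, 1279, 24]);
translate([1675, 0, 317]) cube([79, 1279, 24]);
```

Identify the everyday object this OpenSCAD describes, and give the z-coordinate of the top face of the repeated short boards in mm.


A bed frame. The slat-top height is 341 mm.

Four posts, four rails, and a row of slats — a bed frame. Slats sit on the rails at z = 151 + 166 = 317; with slat thickness 24, the top is 341 mm.


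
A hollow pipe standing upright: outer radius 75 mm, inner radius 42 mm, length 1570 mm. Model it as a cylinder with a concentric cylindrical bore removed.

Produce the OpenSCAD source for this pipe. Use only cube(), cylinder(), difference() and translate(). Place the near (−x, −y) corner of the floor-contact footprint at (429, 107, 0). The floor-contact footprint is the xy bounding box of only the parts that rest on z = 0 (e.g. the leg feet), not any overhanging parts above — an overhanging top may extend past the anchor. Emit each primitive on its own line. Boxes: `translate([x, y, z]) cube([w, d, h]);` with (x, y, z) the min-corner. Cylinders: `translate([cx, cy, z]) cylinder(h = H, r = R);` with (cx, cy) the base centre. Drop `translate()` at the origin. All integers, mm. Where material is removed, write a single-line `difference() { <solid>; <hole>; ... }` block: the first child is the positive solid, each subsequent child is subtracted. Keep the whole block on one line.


difference() { translate([504, 182, 0]) cylinder(h = 1570, r = 75); translate([504, 182, 0]) cylinder(h = 1570, r = 42); }


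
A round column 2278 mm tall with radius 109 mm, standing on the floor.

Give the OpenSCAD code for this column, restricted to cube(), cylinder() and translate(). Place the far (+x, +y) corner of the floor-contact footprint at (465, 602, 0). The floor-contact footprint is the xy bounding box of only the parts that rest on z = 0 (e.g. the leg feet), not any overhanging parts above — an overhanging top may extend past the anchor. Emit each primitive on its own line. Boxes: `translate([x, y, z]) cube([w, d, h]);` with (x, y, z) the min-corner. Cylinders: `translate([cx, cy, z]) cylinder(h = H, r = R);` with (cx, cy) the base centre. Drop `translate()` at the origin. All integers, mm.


translate([356, 493, 0]) cylinder(h = 2278, r = 109);


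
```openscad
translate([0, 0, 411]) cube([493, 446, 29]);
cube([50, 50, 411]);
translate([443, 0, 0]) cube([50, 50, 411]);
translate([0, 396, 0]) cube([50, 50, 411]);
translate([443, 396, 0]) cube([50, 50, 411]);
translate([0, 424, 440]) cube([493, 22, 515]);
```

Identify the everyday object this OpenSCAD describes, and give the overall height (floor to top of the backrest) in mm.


A chair. The overall height is 955 mm.

A slab on four corner posts with a tall panel at the back — a chair. The seat slab sits at z = 411 with thickness 29, and the 515 mm backrest starts at the seat top, so the overall height is 411 + 29 + 515 = 955 mm.


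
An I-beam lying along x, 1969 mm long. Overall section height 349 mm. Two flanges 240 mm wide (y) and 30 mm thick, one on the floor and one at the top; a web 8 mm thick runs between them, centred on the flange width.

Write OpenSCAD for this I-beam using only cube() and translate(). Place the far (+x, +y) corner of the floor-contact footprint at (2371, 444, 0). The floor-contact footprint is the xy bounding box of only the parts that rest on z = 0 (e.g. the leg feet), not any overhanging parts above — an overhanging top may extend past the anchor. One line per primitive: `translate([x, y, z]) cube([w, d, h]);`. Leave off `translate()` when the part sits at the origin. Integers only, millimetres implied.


translate([402, 204, 0]) cube([1969, 240, 30]);
translate([402, 320, 30]) cube([1969, 8, 289]);
translate([402, 204, 319]) cube([1969, 240, 30]);


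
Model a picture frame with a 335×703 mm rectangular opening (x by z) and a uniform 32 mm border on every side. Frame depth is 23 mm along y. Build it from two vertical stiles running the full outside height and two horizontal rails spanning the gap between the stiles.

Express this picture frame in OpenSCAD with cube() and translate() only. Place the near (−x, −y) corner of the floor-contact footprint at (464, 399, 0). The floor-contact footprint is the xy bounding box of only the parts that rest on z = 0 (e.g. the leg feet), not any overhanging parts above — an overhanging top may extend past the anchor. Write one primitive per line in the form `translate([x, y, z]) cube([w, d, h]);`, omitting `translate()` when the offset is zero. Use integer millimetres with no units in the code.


translate([464, 399, 0]) cube([32, 23, 767]);
translate([831, 399, 0]) cube([32, 23, 767]);
translate([496, 399, 0]) cube([335, 23, 32]);
translate([496, 399, 735]) cube([335, 23, 32]);


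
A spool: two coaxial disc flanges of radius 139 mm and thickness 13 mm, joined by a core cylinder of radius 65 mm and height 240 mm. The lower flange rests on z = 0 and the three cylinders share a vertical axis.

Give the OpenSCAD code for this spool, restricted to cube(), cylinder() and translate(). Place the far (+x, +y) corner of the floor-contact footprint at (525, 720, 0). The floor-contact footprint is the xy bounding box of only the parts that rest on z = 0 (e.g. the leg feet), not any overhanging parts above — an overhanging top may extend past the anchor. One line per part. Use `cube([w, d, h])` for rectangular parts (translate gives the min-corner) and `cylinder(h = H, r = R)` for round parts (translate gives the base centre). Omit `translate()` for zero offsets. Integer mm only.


translate([386, 581, 0]) cylinder(h = 13, r = 139);
translate([386, 581, 13]) cylinder(h = 240, r = 65);
translate([386, 581, 253]) cylinder(h = 13, r = 139);


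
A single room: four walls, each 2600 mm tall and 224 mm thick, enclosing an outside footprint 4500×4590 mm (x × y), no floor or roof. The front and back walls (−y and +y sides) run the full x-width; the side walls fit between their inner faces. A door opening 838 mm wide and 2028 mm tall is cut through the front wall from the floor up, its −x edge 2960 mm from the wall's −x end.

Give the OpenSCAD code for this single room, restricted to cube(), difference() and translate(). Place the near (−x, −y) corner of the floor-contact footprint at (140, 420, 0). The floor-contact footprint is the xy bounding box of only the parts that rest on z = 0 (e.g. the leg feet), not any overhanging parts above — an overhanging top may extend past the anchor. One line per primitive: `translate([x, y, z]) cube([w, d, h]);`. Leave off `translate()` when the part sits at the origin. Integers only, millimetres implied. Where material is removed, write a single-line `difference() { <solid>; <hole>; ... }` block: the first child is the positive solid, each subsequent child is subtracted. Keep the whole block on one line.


difference() { translate([140, 420, 0]) cube([4500, 224, 2600]); translate([3100, 420, 0]) cube([838, 224, 2028]); }
translate([140, 4786, 0]) cube([4500, 224, 2600]);
translate([140, 644, 0]) cube([224, 4142, 2600]);
translate([4416, 644, 0]) cube([224, 4142, 2600]);


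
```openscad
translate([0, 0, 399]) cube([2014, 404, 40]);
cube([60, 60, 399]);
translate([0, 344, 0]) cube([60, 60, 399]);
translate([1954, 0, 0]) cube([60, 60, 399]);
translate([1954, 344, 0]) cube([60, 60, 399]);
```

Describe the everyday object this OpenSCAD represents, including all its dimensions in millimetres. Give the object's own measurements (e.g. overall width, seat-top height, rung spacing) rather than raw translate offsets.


A long wooden bench with a 2014 mm (x) × 404 mm (y) seat, 40 mm thick, its top surface 439 mm above the floor. Four 60 mm square legs at the seat corners, flush with the edges, run from z = 0 to the seat underside.


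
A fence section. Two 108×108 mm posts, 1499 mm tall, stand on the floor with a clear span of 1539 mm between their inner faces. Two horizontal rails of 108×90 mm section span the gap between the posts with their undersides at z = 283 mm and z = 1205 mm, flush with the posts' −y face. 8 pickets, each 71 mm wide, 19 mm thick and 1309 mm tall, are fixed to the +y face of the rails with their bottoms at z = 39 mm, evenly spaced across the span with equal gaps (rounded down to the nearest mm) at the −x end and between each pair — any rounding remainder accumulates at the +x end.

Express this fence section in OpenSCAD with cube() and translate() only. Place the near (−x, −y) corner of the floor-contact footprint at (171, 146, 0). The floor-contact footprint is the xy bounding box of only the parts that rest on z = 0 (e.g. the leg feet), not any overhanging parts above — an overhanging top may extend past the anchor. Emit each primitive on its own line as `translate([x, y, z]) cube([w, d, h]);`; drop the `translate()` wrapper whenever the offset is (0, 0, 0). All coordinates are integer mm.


translate([171, 146, 0]) cube([108, 108, 1499]);
translate([1818, 146, 0]) cube([108, 108, 1499]);
translate([279, 146, 283]) cube([1539, 108, 90]);
translate([279, 146, 1205]) cube([1539, 108, 90]);
translate([386, 254, 39]) cube([71, 19, 1309]);
translate([564, 254, 39]) cube([71, 19, 1309]);
translate([742, 254, 39]) cube([71, 19, 1309]);
translate([920, 254, 39]) cube([71, 19, 1309]);
translate([1098, 254, 39]) cube([71, 19, 1309]);
translate([1276, 254, 39]) cube([71, 19, 1309]);
translate([1454, 254, 39]) cube([71, 19, 1309]);
translate([1632, 254, 39]) cube([71, 19, 1309]);


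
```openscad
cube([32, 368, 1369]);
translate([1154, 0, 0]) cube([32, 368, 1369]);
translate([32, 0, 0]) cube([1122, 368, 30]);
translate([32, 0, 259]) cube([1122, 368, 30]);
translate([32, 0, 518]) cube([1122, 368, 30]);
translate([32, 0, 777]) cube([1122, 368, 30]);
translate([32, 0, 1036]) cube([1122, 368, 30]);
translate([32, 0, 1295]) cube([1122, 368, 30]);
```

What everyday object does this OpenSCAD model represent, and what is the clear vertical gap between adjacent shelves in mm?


A bookshelf. The clear shelf gap is 229 mm.

Two tall side panels with 6 horizontal boards between them — a bookshelf. The first two shelf undersides are at z = 0 and z = 259; with shelf thickness 30, the clear gap is 259 − 0 − 30 = 229 mm.


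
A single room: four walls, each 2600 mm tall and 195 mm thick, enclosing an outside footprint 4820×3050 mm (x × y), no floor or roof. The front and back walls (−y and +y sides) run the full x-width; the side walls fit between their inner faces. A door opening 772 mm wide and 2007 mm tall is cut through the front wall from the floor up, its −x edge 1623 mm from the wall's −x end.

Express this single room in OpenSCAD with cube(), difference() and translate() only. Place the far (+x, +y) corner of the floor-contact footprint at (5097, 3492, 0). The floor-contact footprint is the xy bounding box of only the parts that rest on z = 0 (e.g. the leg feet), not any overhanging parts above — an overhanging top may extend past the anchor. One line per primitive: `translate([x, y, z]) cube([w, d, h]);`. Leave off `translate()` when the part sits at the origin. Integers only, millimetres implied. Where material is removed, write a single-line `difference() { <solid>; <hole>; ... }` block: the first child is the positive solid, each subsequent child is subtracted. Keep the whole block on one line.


difference() { translate([277, 442, 0]) cube([4820, 195, 2600]); translate([1900, 442, 0]) cube([772, 195, 2007]); }
translate([277, 3297, 0]) cube([4820, 195, 2600]);
translate([277, 637, 0]) cube([195, 2660, 2600]);
translate([4902, 637, 0]) cube([195, 2660, 2600]);


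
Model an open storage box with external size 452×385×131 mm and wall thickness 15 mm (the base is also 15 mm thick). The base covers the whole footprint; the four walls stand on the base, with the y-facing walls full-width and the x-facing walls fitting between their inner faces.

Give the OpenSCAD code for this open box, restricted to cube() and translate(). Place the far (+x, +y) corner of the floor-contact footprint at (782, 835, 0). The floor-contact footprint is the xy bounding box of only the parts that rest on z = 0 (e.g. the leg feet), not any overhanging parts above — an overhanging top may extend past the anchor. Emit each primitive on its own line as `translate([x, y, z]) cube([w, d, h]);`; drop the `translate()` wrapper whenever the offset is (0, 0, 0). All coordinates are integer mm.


translate([330, 450, 0]) cube([452, 385, 15]);
translate([330, 450, 15]) cube([452, 15, 116]);
translate([330, 820, 15]) cube([452, 15, 116]);
translate([330, 465, 15]) cube([15, 355, 116]);
translate([767, 465, 15]) cube([15, 355, 116]);
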